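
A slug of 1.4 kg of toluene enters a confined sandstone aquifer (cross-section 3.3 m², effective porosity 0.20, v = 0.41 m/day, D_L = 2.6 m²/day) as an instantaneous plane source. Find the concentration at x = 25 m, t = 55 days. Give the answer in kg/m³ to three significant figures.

0.0495 kg/m³

For an instantaneous plane source, C(x,t) = M/(n_e·A·√(4πDt)) · exp(−(x−vt)²/(4Dt)), with n_e·A the pore (flow) area.
Plume center vt = 0.41 × 55 = 22.55 m, so the well at 25 m is 2.45 m downgradient of the peak.
√(4πDt) = 42.39 m, giving peak height M/(n_e·A·√(4πDt)) = 1.4/(0.20 × 3.3 × 42.39) = 0.05004 kg/m³.
(x−vt)²/(4Dt) = (2.45)²/(4 × 2.6 × 55) = 0.01049; exp(−0.01049) = 0.9896.
C = 0.05004 × 0.9896 = 0.0495 kg/m³.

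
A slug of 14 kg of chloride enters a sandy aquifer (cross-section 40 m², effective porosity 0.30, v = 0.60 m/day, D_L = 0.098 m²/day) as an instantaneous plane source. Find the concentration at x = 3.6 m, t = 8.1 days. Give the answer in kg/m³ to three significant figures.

0.224 kg/m³

For an instantaneous plane source, C(x,t) = M/(n_e·A·√(4πDt)) · exp(−(x−vt)²/(4Dt)), with n_e·A the pore (flow) area.
Plume center vt = 0.60 × 8.1 = 4.86 m, so the well at 3.6 m is 1.26 m upgradient of the peak.
√(4πDt) = 3.158 m, giving peak height M/(n_e·A·√(4πDt)) = 14/(0.30 × 40 × 3.158) = 0.3694 kg/m³.
(x−vt)²/(4Dt) = (-1.26)²/(4 × 0.098 × 8.1) = 0.5000; exp(−0.5000) = 0.6065.
C = 0.3694 × 0.6065 = 0.224 kg/m³.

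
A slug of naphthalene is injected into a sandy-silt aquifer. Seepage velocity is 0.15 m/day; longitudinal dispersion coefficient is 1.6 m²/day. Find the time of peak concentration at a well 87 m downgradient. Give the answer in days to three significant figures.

513 days

For the 1D instantaneous-source solution, setting ∂C/∂t = 0 at fixed x gives v²t² + 2Dt − x² = 0, so t = (√(D² + v²x²) − D)/v².
√(D² + v²x²) = √(1.6² + 0.15² × 87²) = 13.15; v² = 0.0225.
t = (13.15 − 1.6)/0.0225 = 513 days (vs. the pure-advection estimate x/v = 580 d).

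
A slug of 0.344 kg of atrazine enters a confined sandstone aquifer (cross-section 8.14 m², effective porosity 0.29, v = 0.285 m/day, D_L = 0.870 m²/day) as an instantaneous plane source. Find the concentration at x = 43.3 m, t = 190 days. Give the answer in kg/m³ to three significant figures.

For an instantaneous plane source, C(x,t) = M/(n_e·A·√(4πDt)) · exp(−(x−vt)²/(4Dt)), with n_e·A the pore (flow) area.
Plume center vt = 0.285 × 190 = 54.15 m, so the well at 43.3 m is 10.85 m upgradient of the peak.
√(4πDt) = 45.58 m, giving peak height M/(n_e·A·√(4πDt)) = 0.344/(0.29 × 8.14 × 45.58) = 0.003197 kg/m³.
(x−vt)²/(4Dt) = (-10.85)²/(4 × 0.870 × 190) = 0.1780; exp(−0.1780) = 0.8369.
C = 0.003197 × 0.8369 = 0.00268 kg/m³.

0.00268 kg/m³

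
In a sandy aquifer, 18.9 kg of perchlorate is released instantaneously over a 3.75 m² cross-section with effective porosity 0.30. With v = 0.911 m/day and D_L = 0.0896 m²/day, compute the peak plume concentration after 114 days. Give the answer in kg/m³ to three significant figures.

1.48 kg/m³

The peak of an instantaneous 1D plume sits at x = vt; there the Gaussian factor is 1 and C_max = M/(n_e·A·√(4πDt)), where n_e·A is the pore area the mass is dissolved in.
√(4πDt) = √(4π × 0.0896 × 114) = 11.33 m, so C_max = 18.9/(0.30 × 3.75 × 11.33) = 1.48 kg/m³.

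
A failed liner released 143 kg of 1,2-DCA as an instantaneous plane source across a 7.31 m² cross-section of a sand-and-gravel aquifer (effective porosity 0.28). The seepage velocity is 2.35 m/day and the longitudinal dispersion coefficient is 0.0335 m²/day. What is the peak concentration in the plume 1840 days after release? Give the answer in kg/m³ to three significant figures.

2.51 kg/m³

The peak of an instantaneous 1D plume sits at x = vt; there the Gaussian factor is 1 and C_max = M/(n_e·A·√(4πDt)), where n_e·A is the pore area the mass is dissolved in.
√(4πDt) = √(4π × 0.0335 × 1840) = 27.83 m, so C_max = 143/(0.28 × 7.31 × 27.83) = 2.51 kg/m³.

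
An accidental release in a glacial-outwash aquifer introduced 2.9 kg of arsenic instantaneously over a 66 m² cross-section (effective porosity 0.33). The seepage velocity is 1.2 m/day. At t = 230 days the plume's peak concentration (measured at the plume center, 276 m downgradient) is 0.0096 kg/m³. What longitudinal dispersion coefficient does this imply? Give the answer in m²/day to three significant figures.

0.0666 m²/day

At the plume center C_max = M/(n_e·A·√(4πDt)), so D = M²/(4πt·(n_e·A·C_max)²).
n_e·A·C_max = 0.33 × 66 × 0.0096 = 0.2091 kg/m.
D = 2.9²/(4π × 230 × 0.2091²) = 0.0666 m²/day.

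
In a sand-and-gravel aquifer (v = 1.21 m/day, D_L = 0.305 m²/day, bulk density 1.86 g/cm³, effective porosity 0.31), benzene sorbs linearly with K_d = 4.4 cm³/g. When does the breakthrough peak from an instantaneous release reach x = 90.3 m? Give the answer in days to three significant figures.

2040 days

Retardation factor R = 1 + ρ_b·K_d/n = 1 + 1.86 × 4.4/0.31 = 27.40.
Sorption retards both mechanisms: v_R = v/R = 0.04416 m/day, D_R = D/R = 0.01113 m²/day.
Peak time from v_R²t² + 2D_R t − x² = 0: t = (√(D_R² + v_R²x²) − D_R)/v_R².
√(D_R² + v_R²x²) = √(0.01113² + 0.04416² × 90.3²) = 3.988; v_R² = 0.001950.
t = (3.988 − 0.01113)/0.001950 = 2040 days.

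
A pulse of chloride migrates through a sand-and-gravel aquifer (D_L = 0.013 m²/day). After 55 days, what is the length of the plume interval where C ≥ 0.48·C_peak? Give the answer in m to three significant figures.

The plume is Gaussian with σ = √(2Dt) = √(2 × 0.013 × 55) = 1.196 m.
C/C_peak = exp(−Δx²/(2σ²)) = 0.48 ⇒ Δx = σ·√(−2 ln 0.48) = 1.196 × 1.212 = 1.450 m.
Width = 2Δx = 2.90 m.

2.90 m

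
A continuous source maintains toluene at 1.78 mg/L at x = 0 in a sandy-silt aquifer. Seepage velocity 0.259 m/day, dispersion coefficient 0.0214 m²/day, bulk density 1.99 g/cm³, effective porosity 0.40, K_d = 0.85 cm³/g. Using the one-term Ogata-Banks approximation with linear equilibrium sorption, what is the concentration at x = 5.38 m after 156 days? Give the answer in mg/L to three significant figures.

Retardation factor R = 1 + ρ_b·K_d/n = 1 + 1.99 × 0.85/0.40 = 5.229.
Sorption retards both mechanisms: v_R = v/R = 0.04953 m/day, D_R = D/R = 0.004093 m²/day.
v_R·t = 0.04953 × 156 = 7.72668 m; 2√(D_R t) = 1.598 m; argument = (5.38 − 7.72668)/1.598 = -1.469.
C = C₀ × ½·erfc(-1.469) = 1.78 × 0.9811 = 1.75 mg/L.

1.75 mg/L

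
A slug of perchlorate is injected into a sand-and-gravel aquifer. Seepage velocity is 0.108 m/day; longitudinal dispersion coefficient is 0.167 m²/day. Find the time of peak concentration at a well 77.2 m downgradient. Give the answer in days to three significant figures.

701 days

For the 1D instantaneous-source solution, setting ∂C/∂t = 0 at fixed x gives v²t² + 2Dt − x² = 0, so t = (√(D² + v²x²) − D)/v².
√(D² + v²x²) = √(0.167² + 0.108² × 77.2²) = 8.339; v² = 0.011664.
t = (8.339 − 0.167)/0.011664 = 701 days (vs. the pure-advection estimate x/v = 715 d).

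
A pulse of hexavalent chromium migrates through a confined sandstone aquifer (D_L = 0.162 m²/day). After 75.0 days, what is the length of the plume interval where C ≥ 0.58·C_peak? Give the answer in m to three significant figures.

10.3 m

The plume is Gaussian with σ = √(2Dt) = √(2 × 0.162 × 75.0) = 4.930 m.
C/C_peak = exp(−Δx²/(2σ²)) = 0.58 ⇒ Δx = σ·√(−2 ln 0.58) = 4.930 × 1.044 = 5.147 m.
Width = 2Δx = 10.3 m.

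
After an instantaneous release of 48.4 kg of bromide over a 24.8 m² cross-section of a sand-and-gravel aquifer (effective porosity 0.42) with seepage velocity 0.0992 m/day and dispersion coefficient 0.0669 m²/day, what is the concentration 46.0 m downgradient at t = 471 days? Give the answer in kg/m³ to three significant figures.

0.233 kg/m³

For an instantaneous plane source, C(x,t) = M/(n_e·A·√(4πDt)) · exp(−(x−vt)²/(4Dt)), with n_e·A the pore (flow) area.
Plume center vt = 0.0992 × 471 = 46.7232 m, so the well at 46.0 m is 0.7232 m upgradient of the peak.
√(4πDt) = 19.90 m, giving peak height M/(n_e·A·√(4πDt)) = 48.4/(0.42 × 24.8 × 19.90) = 0.2335 kg/m³.
(x−vt)²/(4Dt) = (-0.7232)²/(4 × 0.0669 × 471) = 0.004150; exp(−0.004150) = 0.9959.
C = 0.2335 × 0.9959 = 0.233 kg/m³.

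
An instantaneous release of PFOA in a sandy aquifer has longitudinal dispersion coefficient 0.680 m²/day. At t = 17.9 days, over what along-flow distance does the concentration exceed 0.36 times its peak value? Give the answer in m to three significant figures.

14.1 m

The plume is Gaussian with σ = √(2Dt) = √(2 × 0.680 × 17.9) = 4.934 m.
C/C_peak = exp(−Δx²/(2σ²)) = 0.36 ⇒ Δx = σ·√(−2 ln 0.36) = 4.934 × 1.429 = 7.051 m.
Width = 2Δx = 14.1 m.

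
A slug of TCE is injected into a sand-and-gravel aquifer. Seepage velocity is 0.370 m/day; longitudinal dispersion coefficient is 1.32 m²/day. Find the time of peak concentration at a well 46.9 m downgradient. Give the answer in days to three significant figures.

117 days

For the 1D instantaneous-source solution, setting ∂C/∂t = 0 at fixed x gives v²t² + 2Dt − x² = 0, so t = (√(D² + v²x²) − D)/v².
√(D² + v²x²) = √(1.32² + 0.370² × 46.9²) = 17.40; v² = 0.1369.
t = (17.40 − 1.32)/0.1369 = 117 days (vs. the pure-advection estimate x/v = 127 d).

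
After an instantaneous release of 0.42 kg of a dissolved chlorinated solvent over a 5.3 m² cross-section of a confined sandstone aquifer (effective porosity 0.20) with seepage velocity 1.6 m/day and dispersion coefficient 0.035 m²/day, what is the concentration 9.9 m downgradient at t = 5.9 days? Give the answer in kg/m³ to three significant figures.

For an instantaneous plane source, C(x,t) = M/(n_e·A·√(4πDt)) · exp(−(x−vt)²/(4Dt)), with n_e·A the pore (flow) area.
Plume center vt = 1.6 × 5.9 = 9.44 m, so the well at 9.9 m is 0.46 m downgradient of the peak.
√(4πDt) = 1.611 m, giving peak height M/(n_e·A·√(4πDt)) = 0.42/(0.20 × 5.3 × 1.611) = 0.2460 kg/m³.
(x−vt)²/(4Dt) = (0.46)²/(4 × 0.035 × 5.9) = 0.2562; exp(−0.2562) = 0.7740.
C = 0.2460 × 0.7740 = 0.190 kg/m³.

0.190 kg/m³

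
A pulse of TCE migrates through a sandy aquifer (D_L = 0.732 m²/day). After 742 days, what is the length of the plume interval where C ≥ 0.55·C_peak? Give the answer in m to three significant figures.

72.1 m

The plume is Gaussian with σ = √(2Dt) = √(2 × 0.732 × 742) = 32.96 m.
C/C_peak = exp(−Δx²/(2σ²)) = 0.55 ⇒ Δx = σ·√(−2 ln 0.55) = 32.96 × 1.093 = 36.03 m.
Width = 2Δx = 72.1 m.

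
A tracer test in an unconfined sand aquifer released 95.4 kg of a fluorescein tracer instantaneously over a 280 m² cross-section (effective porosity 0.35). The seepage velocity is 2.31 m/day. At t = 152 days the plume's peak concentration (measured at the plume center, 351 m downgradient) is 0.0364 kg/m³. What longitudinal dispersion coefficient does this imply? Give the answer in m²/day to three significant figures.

0.374 m²/day

At the plume center C_max = M/(n_e·A·√(4πDt)), so D = M²/(4πt·(n_e·A·C_max)²).
n_e·A·C_max = 0.35 × 280 × 0.0364 = 3.567 kg/m.
D = 95.4²/(4π × 152 × 3.567²) = 0.374 m²/day.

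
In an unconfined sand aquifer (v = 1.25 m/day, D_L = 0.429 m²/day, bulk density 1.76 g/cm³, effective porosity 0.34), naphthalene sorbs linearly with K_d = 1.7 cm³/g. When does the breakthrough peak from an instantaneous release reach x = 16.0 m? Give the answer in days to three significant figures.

Retardation factor R = 1 + ρ_b·K_d/n = 1 + 1.76 × 1.7/0.34 = 9.800.
Sorption retards both mechanisms: v_R = v/R = 0.1276 m/day, D_R = D/R = 0.04378 m²/day.
Peak time from v_R²t² + 2D_R t − x² = 0: t = (√(D_R² + v_R²x²) − D_R)/v_R².
√(D_R² + v_R²x²) = √(0.04378² + 0.1276² × 16.0²) = 2.042; v_R² = 0.01628.
t = (2.042 − 0.04378)/0.01628 = 123 days.

123 days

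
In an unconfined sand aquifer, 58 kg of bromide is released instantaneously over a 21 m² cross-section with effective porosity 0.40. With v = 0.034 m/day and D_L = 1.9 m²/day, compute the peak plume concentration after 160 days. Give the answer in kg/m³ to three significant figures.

0.112 kg/m³

The peak of an instantaneous 1D plume sits at x = vt; there the Gaussian factor is 1 and C_max = M/(n_e·A·√(4πDt)), where n_e·A is the pore area the mass is dissolved in.
√(4πDt) = √(4π × 1.9 × 160) = 61.81 m, so C_max = 58/(0.40 × 21 × 61.81) = 0.112 kg/m³.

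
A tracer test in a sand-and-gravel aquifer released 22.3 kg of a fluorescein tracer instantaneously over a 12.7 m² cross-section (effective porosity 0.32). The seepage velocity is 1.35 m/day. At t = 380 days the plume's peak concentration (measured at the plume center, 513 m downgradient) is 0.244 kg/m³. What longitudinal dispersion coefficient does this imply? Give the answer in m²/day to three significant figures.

At the plume center C_max = M/(n_e·A·√(4πDt)), so D = M²/(4πt·(n_e·A·C_max)²).
n_e·A·C_max = 0.32 × 12.7 × 0.244 = 0.9916 kg/m.
D = 22.3²/(4π × 380 × 0.9916²) = 0.106 m²/day.

0.106 m²/day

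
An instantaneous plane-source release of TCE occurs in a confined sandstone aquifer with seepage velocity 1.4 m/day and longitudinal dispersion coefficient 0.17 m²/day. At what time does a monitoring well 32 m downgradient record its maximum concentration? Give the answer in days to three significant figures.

22.8 days

For the 1D instantaneous-source solution, setting ∂C/∂t = 0 at fixed x gives v²t² + 2Dt − x² = 0, so t = (√(D² + v²x²) − D)/v².
√(D² + v²x²) = √(0.17² + 1.4² × 32²) = 44.80; v² = 1.96.
t = (44.80 − 0.17)/1.96 = 22.8 days (vs. the pure-advection estimate x/v = 22.9 d).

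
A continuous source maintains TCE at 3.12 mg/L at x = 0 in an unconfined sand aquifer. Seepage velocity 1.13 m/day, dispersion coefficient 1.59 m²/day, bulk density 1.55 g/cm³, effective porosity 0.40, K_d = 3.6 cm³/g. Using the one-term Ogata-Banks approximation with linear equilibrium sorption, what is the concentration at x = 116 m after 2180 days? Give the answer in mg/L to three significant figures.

3.08 mg/L

Retardation factor R = 1 + ρ_b·K_d/n = 1 + 1.55 × 3.6/0.40 = 14.95.
Sorption retards both mechanisms: v_R = v/R = 0.07559 m/day, D_R = D/R = 0.1064 m²/day.
v_R·t = 0.07559 × 2180 = 164.7862 m; 2√(D_R t) = 30.46 m; argument = (116 − 164.7862)/30.46 = -1.602.
C = C₀ × ½·erfc(-1.602) = 3.12 × 0.9883 = 3.08 mg/L.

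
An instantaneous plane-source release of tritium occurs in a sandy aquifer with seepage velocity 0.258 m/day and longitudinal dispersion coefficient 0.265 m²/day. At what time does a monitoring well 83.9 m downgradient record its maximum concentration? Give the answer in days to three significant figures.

321 days

For the 1D instantaneous-source solution, setting ∂C/∂t = 0 at fixed x gives v²t² + 2Dt − x² = 0, so t = (√(D² + v²x²) − D)/v².
√(D² + v²x²) = √(0.265² + 0.258² × 83.9²) = 21.65; v² = 0.066564.
t = (21.65 − 0.265)/0.066564 = 321 days (vs. the pure-advection estimate x/v = 325 d).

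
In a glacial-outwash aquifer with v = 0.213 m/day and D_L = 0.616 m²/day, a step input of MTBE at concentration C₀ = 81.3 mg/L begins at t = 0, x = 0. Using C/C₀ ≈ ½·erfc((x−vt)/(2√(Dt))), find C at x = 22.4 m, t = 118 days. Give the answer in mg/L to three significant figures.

47.9 mg/L

For a continuous step input, C/C₀ ≈ ½·erfc((x−vt)/(2√(Dt))).
vt = 0.213 × 118 = 25.134 m and 2√(Dt) = 2√(0.616 × 118) = 17.05 m.
Argument (x−vt)/(2√(Dt)) = (22.4 − 25.134)/17.05 = -0.1604; ½·erfc(-0.1604) = 0.5897.
C = 81.3 × 0.5897 = 47.9 mg/L.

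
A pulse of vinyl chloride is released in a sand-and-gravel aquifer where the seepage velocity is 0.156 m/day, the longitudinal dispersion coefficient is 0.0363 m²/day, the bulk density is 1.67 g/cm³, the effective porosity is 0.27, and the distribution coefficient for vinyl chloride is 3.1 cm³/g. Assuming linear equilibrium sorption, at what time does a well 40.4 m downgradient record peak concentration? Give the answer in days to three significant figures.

5190 days

Retardation factor R = 1 + ρ_b·K_d/n = 1 + 1.67 × 3.1/0.27 = 20.17.
Sorption retards both mechanisms: v_R = v/R = 0.007734 m/day, D_R = D/R = 0.001800 m²/day.
Peak time from v_R²t² + 2D_R t − x² = 0: t = (√(D_R² + v_R²x²) − D_R)/v_R².
√(D_R² + v_R²x²) = √(0.001800² + 0.007734² × 40.4²) = 0.3125; v_R² = 5.981e-05.
t = (0.3125 − 0.001800)/5.981e-05 = 5190 days.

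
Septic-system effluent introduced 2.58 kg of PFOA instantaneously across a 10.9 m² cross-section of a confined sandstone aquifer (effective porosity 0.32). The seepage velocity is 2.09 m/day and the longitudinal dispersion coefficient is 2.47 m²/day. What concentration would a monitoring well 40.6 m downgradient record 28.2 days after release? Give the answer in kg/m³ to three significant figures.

For an instantaneous plane source, C(x,t) = M/(n_e·A·√(4πDt)) · exp(−(x−vt)²/(4Dt)), with n_e·A the pore (flow) area.
Plume center vt = 2.09 × 28.2 = 58.938 m, so the well at 40.6 m is 18.338 m upgradient of the peak.
√(4πDt) = 29.59 m, giving peak height M/(n_e·A·√(4πDt)) = 2.58/(0.32 × 10.9 × 29.59) = 0.02500 kg/m³.
(x−vt)²/(4Dt) = (-18.338)²/(4 × 2.47 × 28.2) = 1.207; exp(−1.207) = 0.2991.
C = 0.02500 × 0.2991 = 0.00748 kg/m³.

0.00748 kg/m³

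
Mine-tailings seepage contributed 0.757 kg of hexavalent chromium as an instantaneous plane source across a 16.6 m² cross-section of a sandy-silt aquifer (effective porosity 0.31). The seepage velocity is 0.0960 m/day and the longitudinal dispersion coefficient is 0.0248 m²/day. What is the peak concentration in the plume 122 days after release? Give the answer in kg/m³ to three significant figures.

The peak of an instantaneous 1D plume sits at x = vt; there the Gaussian factor is 1 and C_max = M/(n_e·A·√(4πDt)), where n_e·A is the pore area the mass is dissolved in.
√(4πDt) = √(4π × 0.0248 × 122) = 6.166 m, so C_max = 0.757/(0.31 × 16.6 × 6.166) = 0.0239 kg/m³.

0.0239 kg/m³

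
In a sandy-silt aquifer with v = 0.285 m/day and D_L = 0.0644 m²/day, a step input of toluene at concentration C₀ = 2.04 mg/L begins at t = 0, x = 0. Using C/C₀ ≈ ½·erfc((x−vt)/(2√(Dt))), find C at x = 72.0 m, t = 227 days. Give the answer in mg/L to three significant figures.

For a continuous step input, C/C₀ ≈ ½·erfc((x−vt)/(2√(Dt))).
vt = 0.285 × 227 = 64.695 m and 2√(Dt) = 2√(0.0644 × 227) = 7.647 m.
Argument (x−vt)/(2√(Dt)) = (72.0 − 64.695)/7.647 = 0.9553; ½·erfc(0.9553) = 0.08835.
C = 2.04 × 0.08835 = 0.180 mg/L.

0.180 mg/L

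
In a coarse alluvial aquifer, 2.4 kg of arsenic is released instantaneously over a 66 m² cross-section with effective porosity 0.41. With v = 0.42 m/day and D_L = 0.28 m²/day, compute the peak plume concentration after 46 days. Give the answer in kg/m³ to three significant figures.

The peak of an instantaneous 1D plume sits at x = vt; there the Gaussian factor is 1 and C_max = M/(n_e·A·√(4πDt)), where n_e·A is the pore area the mass is dissolved in.
√(4πDt) = √(4π × 0.28 × 46) = 12.72 m, so C_max = 2.4/(0.41 × 66 × 12.72) = 0.00697 kg/m³.

0.00697 kg/m³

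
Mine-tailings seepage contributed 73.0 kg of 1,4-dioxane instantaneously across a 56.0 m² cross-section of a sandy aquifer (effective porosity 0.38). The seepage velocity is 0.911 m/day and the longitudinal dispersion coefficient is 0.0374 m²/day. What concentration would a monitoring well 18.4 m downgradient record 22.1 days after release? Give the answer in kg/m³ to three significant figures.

0.429 kg/m³

For an instantaneous plane source, C(x,t) = M/(n_e·A·√(4πDt)) · exp(−(x−vt)²/(4Dt)), with n_e·A the pore (flow) area.
Plume center vt = 0.911 × 22.1 = 20.1331 m, so the well at 18.4 m is 1.7331 m upgradient of the peak.
√(4πDt) = 3.223 m, giving peak height M/(n_e·A·√(4πDt)) = 73.0/(0.38 × 56.0 × 3.223) = 1.064 kg/m³.
(x−vt)²/(4Dt) = (-1.7331)²/(4 × 0.0374 × 22.1) = 0.9085; exp(−0.9085) = 0.4031.
C = 1.064 × 0.4031 = 0.429 kg/m³.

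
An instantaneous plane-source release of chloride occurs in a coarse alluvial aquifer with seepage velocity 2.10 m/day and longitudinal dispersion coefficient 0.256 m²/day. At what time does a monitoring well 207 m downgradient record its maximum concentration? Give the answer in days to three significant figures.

For the 1D instantaneous-source solution, setting ∂C/∂t = 0 at fixed x gives v²t² + 2Dt − x² = 0, so t = (√(D² + v²x²) − D)/v².
√(D² + v²x²) = √(0.256² + 2.10² × 207²) = 434.7; v² = 4.41.
t = (434.7 − 0.256)/4.41 = 98.5 days (vs. the pure-advection estimate x/v = 98.6 d).

98.5 days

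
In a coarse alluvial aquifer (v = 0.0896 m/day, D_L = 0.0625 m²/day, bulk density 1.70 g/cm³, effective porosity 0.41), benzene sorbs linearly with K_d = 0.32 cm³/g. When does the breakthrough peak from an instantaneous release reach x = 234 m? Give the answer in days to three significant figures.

Retardation factor R = 1 + ρ_b·K_d/n = 1 + 1.70 × 0.32/0.41 = 2.327.
Sorption retards both mechanisms: v_R = v/R = 0.03850 m/day, D_R = D/R = 0.02686 m²/day.
Peak time from v_R²t² + 2D_R t − x² = 0: t = (√(D_R² + v_R²x²) − D_R)/v_R².
√(D_R² + v_R²x²) = √(0.02686² + 0.03850² × 234²) = 9.009; v_R² = 0.001482.
t = (9.009 − 0.02686)/0.001482 = 6060 days.

6060 days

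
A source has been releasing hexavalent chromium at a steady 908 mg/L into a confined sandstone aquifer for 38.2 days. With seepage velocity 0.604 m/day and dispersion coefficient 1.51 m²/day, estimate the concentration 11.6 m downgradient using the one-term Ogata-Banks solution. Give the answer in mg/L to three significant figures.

778 mg/L

For a continuous step input, C/C₀ ≈ ½·erfc((x−vt)/(2√(Dt))).
vt = 0.604 × 38.2 = 23.0728 m and 2√(Dt) = 2√(1.51 × 38.2) = 15.19 m.
Argument (x−vt)/(2√(Dt)) = (11.6 − 23.0728)/15.19 = -0.7553; ½·erfc(-0.7553) = 0.8573.
C = 908 × 0.8573 = 778 mg/L.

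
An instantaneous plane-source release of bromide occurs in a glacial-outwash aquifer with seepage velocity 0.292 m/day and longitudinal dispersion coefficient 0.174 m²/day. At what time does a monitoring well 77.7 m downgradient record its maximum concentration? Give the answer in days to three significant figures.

264 days

For the 1D instantaneous-source solution, setting ∂C/∂t = 0 at fixed x gives v²t² + 2Dt − x² = 0, so t = (√(D² + v²x²) − D)/v².
√(D² + v²x²) = √(0.174² + 0.292² × 77.7²) = 22.69; v² = 0.085264.
t = (22.69 − 0.174)/0.085264 = 264 days (vs. the pure-advection estimate x/v = 266 d).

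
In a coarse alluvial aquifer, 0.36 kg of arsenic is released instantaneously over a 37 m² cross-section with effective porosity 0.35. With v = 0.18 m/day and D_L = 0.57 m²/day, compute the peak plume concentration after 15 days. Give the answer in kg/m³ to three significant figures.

The peak of an instantaneous 1D plume sits at x = vt; there the Gaussian factor is 1 and C_max = M/(n_e·A·√(4πDt)), where n_e·A is the pore area the mass is dissolved in.
√(4πDt) = √(4π × 0.57 × 15) = 10.37 m, so C_max = 0.36/(0.35 × 37 × 10.37) = 0.00268 kg/m³.

0.00268 kg/m³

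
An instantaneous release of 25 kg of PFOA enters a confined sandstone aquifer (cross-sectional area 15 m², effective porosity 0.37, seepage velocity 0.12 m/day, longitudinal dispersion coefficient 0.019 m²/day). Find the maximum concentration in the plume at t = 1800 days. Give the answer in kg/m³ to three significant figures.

The peak of an instantaneous 1D plume sits at x = vt; there the Gaussian factor is 1 and C_max = M/(n_e·A·√(4πDt)), where n_e·A is the pore area the mass is dissolved in.
√(4πDt) = √(4π × 0.019 × 1800) = 20.73 m, so C_max = 25/(0.37 × 15 × 20.73) = 0.217 kg/m³.

0.217 kg/m³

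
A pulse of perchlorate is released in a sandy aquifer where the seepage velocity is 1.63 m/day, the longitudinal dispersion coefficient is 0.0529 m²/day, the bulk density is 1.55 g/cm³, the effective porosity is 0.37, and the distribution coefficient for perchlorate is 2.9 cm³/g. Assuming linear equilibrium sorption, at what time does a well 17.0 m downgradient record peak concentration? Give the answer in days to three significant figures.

137 days

Retardation factor R = 1 + ρ_b·K_d/n = 1 + 1.55 × 2.9/0.37 = 13.15.
Sorption retards both mechanisms: v_R = v/R = 0.1240 m/day, D_R = D/R = 0.004023 m²/day.
Peak time from v_R²t² + 2D_R t − x² = 0: t = (√(D_R² + v_R²x²) − D_R)/v_R².
√(D_R² + v_R²x²) = √(0.004023² + 0.1240² × 17.0²) = 2.108; v_R² = 0.01538.
t = (2.108 − 0.004023)/0.01538 = 137 days.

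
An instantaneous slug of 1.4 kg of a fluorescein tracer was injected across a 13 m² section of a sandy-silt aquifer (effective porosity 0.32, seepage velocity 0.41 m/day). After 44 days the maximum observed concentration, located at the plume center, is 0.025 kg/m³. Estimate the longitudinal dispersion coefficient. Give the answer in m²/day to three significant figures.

0.328 m²/day

At the plume center C_max = M/(n_e·A·√(4πDt)), so D = M²/(4πt·(n_e·A·C_max)²).
n_e·A·C_max = 0.32 × 13 × 0.025 = 0.1040 kg/m.
D = 1.4²/(4π × 44 × 0.1040²) = 0.328 m²/day.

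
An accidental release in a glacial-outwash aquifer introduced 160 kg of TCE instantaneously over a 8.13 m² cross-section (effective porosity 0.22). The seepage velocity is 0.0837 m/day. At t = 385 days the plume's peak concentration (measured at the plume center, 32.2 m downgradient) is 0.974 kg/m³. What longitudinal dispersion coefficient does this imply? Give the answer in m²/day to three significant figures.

At the plume center C_max = M/(n_e·A·√(4πDt)), so D = M²/(4πt·(n_e·A·C_max)²).
n_e·A·C_max = 0.22 × 8.13 × 0.974 = 1.742 kg/m.
D = 160²/(4π × 385 × 1.742²) = 1.74 m²/day.

1.74 m²/day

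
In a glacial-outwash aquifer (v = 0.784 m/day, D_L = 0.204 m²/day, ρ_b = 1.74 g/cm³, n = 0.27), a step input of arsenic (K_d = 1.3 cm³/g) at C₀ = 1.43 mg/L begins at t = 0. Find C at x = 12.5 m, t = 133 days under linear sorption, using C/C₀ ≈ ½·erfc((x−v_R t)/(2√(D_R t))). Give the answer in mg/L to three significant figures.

Retardation factor R = 1 + ρ_b·K_d/n = 1 + 1.74 × 1.3/0.27 = 9.378.
Sorption retards both mechanisms: v_R = v/R = 0.08360 m/day, D_R = D/R = 0.02175 m²/day.
v_R·t = 0.08360 × 133 = 11.1188 m; 2√(D_R t) = 3.402 m; argument = (12.5 − 11.1188)/3.402 = 0.4060.
C = C₀ × ½·erfc(0.4060) = 1.43 × 0.2829 = 0.405 mg/L.

0.405 mg/L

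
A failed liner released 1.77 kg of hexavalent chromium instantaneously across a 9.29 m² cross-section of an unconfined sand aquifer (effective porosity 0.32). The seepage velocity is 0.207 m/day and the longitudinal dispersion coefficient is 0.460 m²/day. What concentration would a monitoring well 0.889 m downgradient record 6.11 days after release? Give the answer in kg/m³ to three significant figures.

0.0989 kg/m³

For an instantaneous plane source, C(x,t) = M/(n_e·A·√(4πDt)) · exp(−(x−vt)²/(4Dt)), with n_e·A the pore (flow) area.
Plume center vt = 0.207 × 6.11 = 1.26477 m, so the well at 0.889 m is 0.37577 m upgradient of the peak.
√(4πDt) = 5.943 m, giving peak height M/(n_e·A·√(4πDt)) = 1.77/(0.32 × 9.29 × 5.943) = 0.1002 kg/m³.
(x−vt)²/(4Dt) = (-0.37577)²/(4 × 0.460 × 6.11) = 0.01256; exp(−0.01256) = 0.9875.
C = 0.1002 × 0.9875 = 0.0989 kg/m³.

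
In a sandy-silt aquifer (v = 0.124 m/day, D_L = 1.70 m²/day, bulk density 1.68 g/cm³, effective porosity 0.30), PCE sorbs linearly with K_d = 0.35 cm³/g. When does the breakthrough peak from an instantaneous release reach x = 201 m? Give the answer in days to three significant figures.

4480 days

Retardation factor R = 1 + ρ_b·K_d/n = 1 + 1.68 × 0.35/0.30 = 2.960.
Sorption retards both mechanisms: v_R = v/R = 0.04189 m/day, D_R = D/R = 0.5743 m²/day.
Peak time from v_R²t² + 2D_R t − x² = 0: t = (√(D_R² + v_R²x²) − D_R)/v_R².
√(D_R² + v_R²x²) = √(0.5743² + 0.04189² × 201²) = 8.439; v_R² = 0.001755.
t = (8.439 − 0.5743)/0.001755 = 4480 days.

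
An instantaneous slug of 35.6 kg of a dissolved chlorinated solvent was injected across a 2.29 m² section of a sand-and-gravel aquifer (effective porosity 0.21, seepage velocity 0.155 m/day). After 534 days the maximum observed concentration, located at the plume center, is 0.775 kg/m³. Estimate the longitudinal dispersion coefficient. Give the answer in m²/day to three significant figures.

At the plume center C_max = M/(n_e·A·√(4πDt)), so D = M²/(4πt·(n_e·A·C_max)²).
n_e·A·C_max = 0.21 × 2.29 × 0.775 = 0.3727 kg/m.
D = 35.6²/(4π × 534 × 0.3727²) = 1.36 m²/day.

1.36 m²/day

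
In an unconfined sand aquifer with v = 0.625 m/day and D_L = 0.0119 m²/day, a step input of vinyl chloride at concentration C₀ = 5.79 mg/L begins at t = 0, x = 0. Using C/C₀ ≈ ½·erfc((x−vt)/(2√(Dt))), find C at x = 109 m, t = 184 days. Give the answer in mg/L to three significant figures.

5.78 mg/L

For a continuous step input, C/C₀ ≈ ½·erfc((x−vt)/(2√(Dt))).
vt = 0.625 × 184 = 115 m and 2√(Dt) = 2√(0.0119 × 184) = 2.959 m.
Argument (x−vt)/(2√(Dt)) = (109 − 115)/2.959 = -2.028; ½·erfc(-2.028) = 0.9979.
C = 5.79 × 0.9979 = 5.78 mg/L.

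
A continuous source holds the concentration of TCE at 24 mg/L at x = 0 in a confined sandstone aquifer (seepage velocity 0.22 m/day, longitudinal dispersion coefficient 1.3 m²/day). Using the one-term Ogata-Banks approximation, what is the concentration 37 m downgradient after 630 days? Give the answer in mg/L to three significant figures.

For a continuous step input, C/C₀ ≈ ½·erfc((x−vt)/(2√(Dt))).
vt = 0.22 × 630 = 138.6 m and 2√(Dt) = 2√(1.3 × 630) = 57.24 m.
Argument (x−vt)/(2√(Dt)) = (37 − 138.6)/57.24 = -1.775; ½·erfc(-1.775) = 0.9940.
C = 24 × 0.9940 = 23.9 mg/L.

23.9 mg/L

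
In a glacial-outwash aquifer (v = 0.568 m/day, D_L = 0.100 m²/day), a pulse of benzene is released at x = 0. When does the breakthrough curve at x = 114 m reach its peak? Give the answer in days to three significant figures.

For the 1D instantaneous-source solution, setting ∂C/∂t = 0 at fixed x gives v²t² + 2Dt − x² = 0, so t = (√(D² + v²x²) − D)/v².
√(D² + v²x²) = √(0.100² + 0.568² × 114²) = 64.75; v² = 0.322624.
t = (64.75 − 0.100)/0.322624 = 200 days (vs. the pure-advection estimate x/v = 201 d).

200 days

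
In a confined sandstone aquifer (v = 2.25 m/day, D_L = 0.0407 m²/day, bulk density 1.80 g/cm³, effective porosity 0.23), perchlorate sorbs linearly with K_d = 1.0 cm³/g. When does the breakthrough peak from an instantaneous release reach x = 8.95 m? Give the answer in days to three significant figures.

Retardation factor R = 1 + ρ_b·K_d/n = 1 + 1.80 × 1.0/0.23 = 8.826.
Sorption retards both mechanisms: v_R = v/R = 0.2549 m/day, D_R = D/R = 0.004611 m²/day.
Peak time from v_R²t² + 2D_R t − x² = 0: t = (√(D_R² + v_R²x²) − D_R)/v_R².
√(D_R² + v_R²x²) = √(0.004611² + 0.2549² × 8.95²) = 2.281; v_R² = 0.06497.
t = (2.281 − 0.004611)/0.06497 = 35.0 days.

35.0 days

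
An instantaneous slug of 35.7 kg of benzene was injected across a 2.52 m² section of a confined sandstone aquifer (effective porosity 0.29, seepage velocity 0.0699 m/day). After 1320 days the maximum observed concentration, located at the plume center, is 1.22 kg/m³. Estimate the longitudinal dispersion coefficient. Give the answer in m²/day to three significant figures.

At the plume center C_max = M/(n_e·A·√(4πDt)), so D = M²/(4πt·(n_e·A·C_max)²).
n_e·A·C_max = 0.29 × 2.52 × 1.22 = 0.8916 kg/m.
D = 35.7²/(4π × 1320 × 0.8916²) = 0.0967 m²/day.

0.0967 m²/day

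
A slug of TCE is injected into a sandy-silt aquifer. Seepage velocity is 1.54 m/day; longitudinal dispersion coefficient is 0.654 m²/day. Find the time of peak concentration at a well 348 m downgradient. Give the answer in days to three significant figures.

226 days

For the 1D instantaneous-source solution, setting ∂C/∂t = 0 at fixed x gives v²t² + 2Dt − x² = 0, so t = (√(D² + v²x²) − D)/v².
√(D² + v²x²) = √(0.654² + 1.54² × 348²) = 535.9; v² = 2.3716.
t = (535.9 − 0.654)/2.3716 = 226 days (vs. the pure-advection estimate x/v = 226 d).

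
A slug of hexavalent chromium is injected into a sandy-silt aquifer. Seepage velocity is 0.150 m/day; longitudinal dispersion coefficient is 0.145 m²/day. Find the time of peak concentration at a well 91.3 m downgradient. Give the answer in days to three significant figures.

602 days

For the 1D instantaneous-source solution, setting ∂C/∂t = 0 at fixed x gives v²t² + 2Dt − x² = 0, so t = (√(D² + v²x²) − D)/v².
√(D² + v²x²) = √(0.145² + 0.150² × 91.3²) = 13.70; v² = 0.0225.
t = (13.70 − 0.145)/0.0225 = 602 days (vs. the pure-advection estimate x/v = 609 d).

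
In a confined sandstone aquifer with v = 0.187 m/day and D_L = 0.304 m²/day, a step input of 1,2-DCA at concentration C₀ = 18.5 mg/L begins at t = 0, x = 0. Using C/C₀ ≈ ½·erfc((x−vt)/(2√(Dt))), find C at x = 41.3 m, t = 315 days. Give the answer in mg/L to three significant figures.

16.6 mg/L

For a continuous step input, C/C₀ ≈ ½·erfc((x−vt)/(2√(Dt))).
vt = 0.187 × 315 = 58.905 m and 2√(Dt) = 2√(0.304 × 315) = 19.57 m.
Argument (x−vt)/(2√(Dt)) = (41.3 − 58.905)/19.57 = -0.8996; ½·erfc(-0.8996) = 0.8984.
C = 18.5 × 0.8984 = 16.6 mg/L.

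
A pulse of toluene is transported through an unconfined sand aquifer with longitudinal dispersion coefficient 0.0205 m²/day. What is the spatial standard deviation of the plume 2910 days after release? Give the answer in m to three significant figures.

10.9 m

Dispersive spreading gives a Gaussian with σ² = 2Dt; advection only shifts the center.
σ = √(2 × 0.0205 × 2910) = 10.9 m.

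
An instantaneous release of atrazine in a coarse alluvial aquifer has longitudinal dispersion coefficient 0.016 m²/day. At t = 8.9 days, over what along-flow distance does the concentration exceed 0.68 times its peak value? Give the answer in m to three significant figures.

The plume is Gaussian with σ = √(2Dt) = √(2 × 0.016 × 8.9) = 0.5337 m.
C/C_peak = exp(−Δx²/(2σ²)) = 0.68 ⇒ Δx = σ·√(−2 ln 0.68) = 0.5337 × 0.8783 = 0.4687 m.
Width = 2Δx = 0.937 m.

0.937 m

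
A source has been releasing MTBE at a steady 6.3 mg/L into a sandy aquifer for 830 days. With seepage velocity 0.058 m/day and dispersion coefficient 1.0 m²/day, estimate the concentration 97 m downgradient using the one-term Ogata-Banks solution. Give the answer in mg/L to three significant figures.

For a continuous step input, C/C₀ ≈ ½·erfc((x−vt)/(2√(Dt))).
vt = 0.058 × 830 = 48.14 m and 2√(Dt) = 2√(1.0 × 830) = 57.62 m.
Argument (x−vt)/(2√(Dt)) = (97 − 48.14)/57.62 = 0.8480; ½·erfc(0.8480) = 0.1152.
C = 6.3 × 0.1152 = 0.726 mg/L.

0.726 mg/L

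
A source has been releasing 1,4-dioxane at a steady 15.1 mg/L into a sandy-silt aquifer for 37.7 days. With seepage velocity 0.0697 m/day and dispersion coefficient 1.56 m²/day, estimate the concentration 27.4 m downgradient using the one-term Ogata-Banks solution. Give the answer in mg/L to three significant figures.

For a continuous step input, C/C₀ ≈ ½·erfc((x−vt)/(2√(Dt))).
vt = 0.0697 × 37.7 = 2.62769 m and 2√(Dt) = 2√(1.56 × 37.7) = 15.34 m.
Argument (x−vt)/(2√(Dt)) = (27.4 − 2.62769)/15.34 = 1.615; ½·erfc(1.615) = 0.01119.
C = 15.1 × 0.01119 = 0.169 mg/L.

0.169 mg/L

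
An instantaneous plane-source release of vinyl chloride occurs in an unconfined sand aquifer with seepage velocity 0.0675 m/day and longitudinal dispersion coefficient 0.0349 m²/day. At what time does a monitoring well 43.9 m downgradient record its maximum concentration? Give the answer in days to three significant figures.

For the 1D instantaneous-source solution, setting ∂C/∂t = 0 at fixed x gives v²t² + 2Dt − x² = 0, so t = (√(D² + v²x²) − D)/v².
√(D² + v²x²) = √(0.0349² + 0.0675² × 43.9²) = 2.963; v² = 0.00455625.
t = (2.963 − 0.0349)/0.00455625 = 643 days (vs. the pure-advection estimate x/v = 650 d).

643 days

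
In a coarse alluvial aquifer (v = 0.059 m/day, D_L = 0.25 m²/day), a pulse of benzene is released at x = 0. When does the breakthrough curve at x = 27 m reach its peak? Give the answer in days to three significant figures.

391 days

For the 1D instantaneous-source solution, setting ∂C/∂t = 0 at fixed x gives v²t² + 2Dt − x² = 0, so t = (√(D² + v²x²) − D)/v².
√(D² + v²x²) = √(0.25² + 0.059² × 27²) = 1.612; v² = 0.003481.
t = (1.612 − 0.25)/0.003481 = 391 days (vs. the pure-advection estimate x/v = 458 d).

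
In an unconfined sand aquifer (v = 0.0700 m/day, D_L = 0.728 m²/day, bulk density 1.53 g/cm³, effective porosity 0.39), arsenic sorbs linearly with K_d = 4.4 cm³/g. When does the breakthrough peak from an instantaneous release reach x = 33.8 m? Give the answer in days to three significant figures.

6510 days

Retardation factor R = 1 + ρ_b·K_d/n = 1 + 1.53 × 4.4/0.39 = 18.26.
Sorption retards both mechanisms: v_R = v/R = 0.003834 m/day, D_R = D/R = 0.03987 m²/day.
Peak time from v_R²t² + 2D_R t − x² = 0: t = (√(D_R² + v_R²x²) − D_R)/v_R².
√(D_R² + v_R²x²) = √(0.03987² + 0.003834² × 33.8²) = 0.1356; v_R² = 1.470e-05.
t = (0.1356 − 0.03987)/1.470e-05 = 6510 days.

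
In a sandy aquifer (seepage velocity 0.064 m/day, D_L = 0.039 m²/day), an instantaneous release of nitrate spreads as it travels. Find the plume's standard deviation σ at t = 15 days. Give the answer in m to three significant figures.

Dispersive spreading gives a Gaussian with σ² = 2Dt; advection only shifts the center.
σ = √(2 × 0.039 × 15) = 1.08 m.

1.08 m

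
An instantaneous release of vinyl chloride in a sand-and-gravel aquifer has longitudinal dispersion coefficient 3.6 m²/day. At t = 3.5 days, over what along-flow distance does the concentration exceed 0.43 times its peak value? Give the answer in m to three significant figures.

The plume is Gaussian with σ = √(2Dt) = √(2 × 3.6 × 3.5) = 5.020 m.
C/C_peak = exp(−Δx²/(2σ²)) = 0.43 ⇒ Δx = σ·√(−2 ln 0.43) = 5.020 × 1.299 = 6.521 m.
Width = 2Δx = 13.0 m.

13.0 m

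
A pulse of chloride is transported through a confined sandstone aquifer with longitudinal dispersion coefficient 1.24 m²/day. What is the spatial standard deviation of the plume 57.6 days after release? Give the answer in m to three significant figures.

Dispersive spreading gives a Gaussian with σ² = 2Dt; advection only shifts the center.
σ = √(2 × 1.24 × 57.6) = 12.0 m.

12.0 m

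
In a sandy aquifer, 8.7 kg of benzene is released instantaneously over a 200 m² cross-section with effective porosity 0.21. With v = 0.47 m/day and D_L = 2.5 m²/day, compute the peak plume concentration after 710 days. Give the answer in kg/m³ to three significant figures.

The peak of an instantaneous 1D plume sits at x = vt; there the Gaussian factor is 1 and C_max = M/(n_e·A·√(4πDt)), where n_e·A is the pore area the mass is dissolved in.
√(4πDt) = √(4π × 2.5 × 710) = 149.3 m, so C_max = 8.7/(0.21 × 200 × 149.3) = 0.00139 kg/m³.

0.00139 kg/m³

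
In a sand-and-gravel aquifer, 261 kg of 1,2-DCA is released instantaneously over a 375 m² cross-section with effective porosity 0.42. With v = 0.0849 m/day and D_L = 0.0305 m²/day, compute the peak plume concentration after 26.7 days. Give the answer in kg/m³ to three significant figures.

The peak of an instantaneous 1D plume sits at x = vt; there the Gaussian factor is 1 and C_max = M/(n_e·A·√(4πDt)), where n_e·A is the pore area the mass is dissolved in.
√(4πDt) = √(4π × 0.0305 × 26.7) = 3.199 m, so C_max = 261/(0.42 × 375 × 3.199) = 0.518 kg/m³.

0.518 kg/m³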